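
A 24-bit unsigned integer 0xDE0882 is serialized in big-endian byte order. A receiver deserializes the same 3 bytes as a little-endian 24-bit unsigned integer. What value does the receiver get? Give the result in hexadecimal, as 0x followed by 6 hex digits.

0x8208DE

Stored big-endian, the bytes at ascending addresses are DE 08 82.
Read back as little-endian, the first byte is least significant, giving 0x8208DE.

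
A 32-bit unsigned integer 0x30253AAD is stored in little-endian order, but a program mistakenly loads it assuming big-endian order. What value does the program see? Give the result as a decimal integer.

Stored little-endian, the bytes at ascending addresses are AD 3A 25 30.
Read back as big-endian, the last byte is least significant, giving 0xAD3A2530.
0xAD3A2530 = 2906268976.

2906268976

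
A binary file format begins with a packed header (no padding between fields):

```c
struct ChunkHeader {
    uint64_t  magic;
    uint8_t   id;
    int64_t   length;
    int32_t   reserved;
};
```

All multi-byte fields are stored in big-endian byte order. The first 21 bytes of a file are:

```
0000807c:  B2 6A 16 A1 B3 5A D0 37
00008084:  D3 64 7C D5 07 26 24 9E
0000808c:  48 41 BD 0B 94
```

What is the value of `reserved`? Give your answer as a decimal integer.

1102908308

`reserved` follows `magic` (8 B), `id` (1 B), `length` (8 B), so it starts at offset 8 + 1 + 8 = 17 and occupies 4 bytes.
Bytes at offsets 17..20: 41 BD 0B 94.
Big-endian stores the most-significant byte at the lowest address.
The bytes are already most-significant first: 0x41BD0B94.
0x41BD0B94 = 1102908308.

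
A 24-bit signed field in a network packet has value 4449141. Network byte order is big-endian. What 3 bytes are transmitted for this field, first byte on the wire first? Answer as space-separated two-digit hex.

4449141 in hexadecimal, padded to 24 bits, is 0x43E375.
Split into bytes (most-significant first): 43 E3 75.
In big-endian order the high byte comes first in memory.
So the memory order matches the most-significant-first order: 43 E3 75.

43 E3 75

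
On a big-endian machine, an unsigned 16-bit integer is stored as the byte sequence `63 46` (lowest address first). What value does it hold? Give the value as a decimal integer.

Big-endian stores the most-significant byte at the lowest address.
The bytes are already most-significant first: 0x6346.
0x6346 = 25414.

25414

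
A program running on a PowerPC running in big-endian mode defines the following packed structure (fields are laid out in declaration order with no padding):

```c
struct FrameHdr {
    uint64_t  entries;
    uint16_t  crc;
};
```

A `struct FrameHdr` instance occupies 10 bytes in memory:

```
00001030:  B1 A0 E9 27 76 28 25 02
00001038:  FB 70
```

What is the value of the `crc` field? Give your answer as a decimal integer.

64368

`crc` follows `entries` (8 bytes), so it starts at byte offset 8 and occupies 2 bytes.
Bytes at offsets 8..9: FB 70.
In big-endian order the high byte comes first in memory.
The bytes are already most-significant first: 0xFB70.
0xFB70 = 64368.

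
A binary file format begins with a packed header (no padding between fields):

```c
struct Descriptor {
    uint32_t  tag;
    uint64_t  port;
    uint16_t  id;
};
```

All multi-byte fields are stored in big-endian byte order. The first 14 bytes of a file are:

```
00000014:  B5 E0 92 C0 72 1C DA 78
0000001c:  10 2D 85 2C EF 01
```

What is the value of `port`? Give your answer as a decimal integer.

`port` follows `tag` (4 bytes), so it starts at byte offset 4 and occupies 8 bytes.
Bytes at offsets 4..11: 72 1C DA 78 10 2D 85 2C.
In big-endian order the high byte comes first in memory.
The bytes are already most-significant first: 0x721CDA78102D852C.
0x721CDA78102D852C = 8222687228874032428.

8222687228874032428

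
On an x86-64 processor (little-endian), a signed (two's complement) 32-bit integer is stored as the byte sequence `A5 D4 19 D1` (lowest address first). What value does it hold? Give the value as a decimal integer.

-786836315

Little-endian stores the least-significant byte at the lowest address.
Reassemble most-significant byte first: D1 19 D4 A5 → 0xD119D4A5.
Top bit is set, so as a signed 32-bit value this is 0xD119D4A5 − 2^32 = -786836315.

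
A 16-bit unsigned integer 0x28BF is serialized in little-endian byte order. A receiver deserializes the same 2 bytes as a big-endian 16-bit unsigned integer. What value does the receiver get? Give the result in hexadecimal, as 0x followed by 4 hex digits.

0xBF28

Stored little-endian, the bytes at ascending addresses are BF 28.
Read back as big-endian, the last byte is least significant, giving 0xBF28.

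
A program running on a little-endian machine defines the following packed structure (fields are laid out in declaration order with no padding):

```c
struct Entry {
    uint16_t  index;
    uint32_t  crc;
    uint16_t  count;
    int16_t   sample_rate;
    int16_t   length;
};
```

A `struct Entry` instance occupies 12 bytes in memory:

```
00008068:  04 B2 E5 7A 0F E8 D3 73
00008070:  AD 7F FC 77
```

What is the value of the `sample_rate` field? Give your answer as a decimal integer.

`sample_rate` follows `index` (2 B), `crc` (4 B), `count` (2 B), so it starts at offset 2 + 4 + 2 = 8 and occupies 2 bytes.
Bytes at offsets 8..9: AD 7F.
Little-endian stores the least-significant byte at the lowest address.
Reassemble most-significant byte first: 7F AD → 0x7FAD.
0x7FAD = 32685.

32685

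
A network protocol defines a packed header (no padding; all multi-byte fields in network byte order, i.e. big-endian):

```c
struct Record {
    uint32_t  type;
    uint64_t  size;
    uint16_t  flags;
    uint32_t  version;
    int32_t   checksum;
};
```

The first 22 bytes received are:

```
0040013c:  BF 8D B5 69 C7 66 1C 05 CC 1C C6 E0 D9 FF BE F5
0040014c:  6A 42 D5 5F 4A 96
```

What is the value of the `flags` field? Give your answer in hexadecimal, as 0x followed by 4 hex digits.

`flags` follows `type` (4 B), `size` (8 B), so it starts at offset 4 + 8 = 12 and occupies 2 bytes.
Bytes at offsets 12..13: D9 FF.
Big-endian: lowest address holds the most-significant byte.
The bytes are already most-significant first: 0xD9FF.

0xD9FF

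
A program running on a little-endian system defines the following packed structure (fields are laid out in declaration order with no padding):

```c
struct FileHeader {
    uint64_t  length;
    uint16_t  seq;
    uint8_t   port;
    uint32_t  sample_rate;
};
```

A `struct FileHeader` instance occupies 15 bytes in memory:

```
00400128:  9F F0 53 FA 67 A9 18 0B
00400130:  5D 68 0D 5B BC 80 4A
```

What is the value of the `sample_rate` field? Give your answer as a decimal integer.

1249950811

`sample_rate` follows `length` (8 B), `seq` (2 B), `port` (1 B), so it starts at offset 8 + 2 + 1 = 11 and occupies 4 bytes.
Bytes at offsets 11..14: 5B BC 80 4A.
In little-endian order the low byte comes first in memory.
Reassemble most-significant byte first: 4A 80 BC 5B → 0x4A80BC5B.
0x4A80BC5B = 1249950811.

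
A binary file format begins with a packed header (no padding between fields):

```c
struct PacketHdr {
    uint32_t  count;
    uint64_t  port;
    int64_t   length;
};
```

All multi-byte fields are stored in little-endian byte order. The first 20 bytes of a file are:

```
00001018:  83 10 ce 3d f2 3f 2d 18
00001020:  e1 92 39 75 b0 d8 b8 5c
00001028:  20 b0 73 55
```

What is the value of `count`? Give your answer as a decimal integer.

1036914819

`count` is the first field, at byte offset 0, occupying 4 bytes.
Bytes at offsets 0..3: 83 10 CE 3D.
Little-endian: lowest address holds the least-significant byte.
Reassemble most-significant byte first: 3D CE 10 83 → 0x3DCE1083.
0x3DCE1083 = 1036914819.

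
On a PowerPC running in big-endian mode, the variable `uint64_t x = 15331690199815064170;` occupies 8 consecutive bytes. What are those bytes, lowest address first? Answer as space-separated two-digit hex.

D4 C5 1B 01 86 50 8A 6A

15331690199815064170 in hexadecimal, padded to 64 bits, is 0xD4C51B0186508A6A.
Split into bytes (most-significant first): D4 C5 1B 01 86 50 8A 6A.
Big-endian: lowest address holds the most-significant byte.
So the memory order matches the most-significant-first order: D4 C5 1B 01 86 50 8A 6A.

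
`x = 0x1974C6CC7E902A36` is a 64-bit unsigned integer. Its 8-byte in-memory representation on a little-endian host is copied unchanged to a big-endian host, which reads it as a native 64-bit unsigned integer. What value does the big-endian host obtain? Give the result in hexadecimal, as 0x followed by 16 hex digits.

0x362A907ECCC67419

Stored little-endian, the bytes at ascending addresses are 36 2A 90 7E CC C6 74 19.
Read back as big-endian, the last byte is least significant, giving 0x362A907ECCC67419.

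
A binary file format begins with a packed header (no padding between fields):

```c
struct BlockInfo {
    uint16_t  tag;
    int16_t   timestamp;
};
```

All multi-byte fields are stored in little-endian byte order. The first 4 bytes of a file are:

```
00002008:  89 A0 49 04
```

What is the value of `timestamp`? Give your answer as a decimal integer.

1097

`timestamp` follows `tag` (2 bytes), so it starts at byte offset 2 and occupies 2 bytes.
Bytes at offsets 2..3: 49 04.
In little-endian order the low byte comes first in memory.
Reassemble most-significant byte first: 04 49 → 0x0449.
0x0449 = 1097.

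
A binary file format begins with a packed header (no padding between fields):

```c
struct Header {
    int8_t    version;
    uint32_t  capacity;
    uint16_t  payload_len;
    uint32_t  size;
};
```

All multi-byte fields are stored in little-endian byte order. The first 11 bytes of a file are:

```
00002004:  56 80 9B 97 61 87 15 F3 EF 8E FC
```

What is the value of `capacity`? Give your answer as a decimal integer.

`capacity` follows `version` (1 byte), so it starts at byte offset 1 and occupies 4 bytes.
Bytes at offsets 1..4: 80 9B 97 61.
Little-endian stores the least-significant byte at the lowest address.
Reassemble most-significant byte first: 61 97 9B 80 → 0x61979B80.
0x61979B80 = 1637325696.

1637325696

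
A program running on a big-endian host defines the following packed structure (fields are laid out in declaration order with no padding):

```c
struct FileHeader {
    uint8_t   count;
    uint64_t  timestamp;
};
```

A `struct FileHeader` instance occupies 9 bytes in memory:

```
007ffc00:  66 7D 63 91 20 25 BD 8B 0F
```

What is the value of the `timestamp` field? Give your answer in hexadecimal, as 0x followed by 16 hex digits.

0x7D63912025BD8B0F

`timestamp` follows `count` (1 byte), so it starts at byte offset 1 and occupies 8 bytes.
Bytes at offsets 1..8: 7D 63 91 20 25 BD 8B 0F.
Big-endian: lowest address holds the most-significant byte.
The bytes are already most-significant first: 0x7D63912025BD8B0F.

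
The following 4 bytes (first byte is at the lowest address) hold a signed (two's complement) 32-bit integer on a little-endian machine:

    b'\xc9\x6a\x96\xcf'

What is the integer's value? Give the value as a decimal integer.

-812225847

In little-endian order the low byte comes first in memory.
Reassemble most-significant byte first: CF 96 6A C9 → 0xCF966AC9.
Top bit is set, so as a signed 32-bit value this is 0xCF966AC9 − 2^32 = -812225847.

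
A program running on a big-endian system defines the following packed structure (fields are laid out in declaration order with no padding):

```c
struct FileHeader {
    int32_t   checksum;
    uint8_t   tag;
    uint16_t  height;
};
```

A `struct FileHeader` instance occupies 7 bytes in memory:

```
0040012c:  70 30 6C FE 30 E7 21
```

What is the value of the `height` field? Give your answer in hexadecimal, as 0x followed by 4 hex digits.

`height` follows `checksum` (4 B), `tag` (1 B), so it starts at offset 4 + 1 = 5 and occupies 2 bytes.
Bytes at offsets 5..6: E7 21.
Big-endian stores the most-significant byte at the lowest address.
The bytes are already most-significant first: 0xE721.

0xE721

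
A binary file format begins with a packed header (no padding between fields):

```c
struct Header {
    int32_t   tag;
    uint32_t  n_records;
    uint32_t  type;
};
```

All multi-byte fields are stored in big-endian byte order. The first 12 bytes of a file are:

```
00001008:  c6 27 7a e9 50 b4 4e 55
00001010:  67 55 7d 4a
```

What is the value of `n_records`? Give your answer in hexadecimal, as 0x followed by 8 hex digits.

`n_records` follows `tag` (4 bytes), so it starts at byte offset 4 and occupies 4 bytes.
Bytes at offsets 4..7: 50 B4 4E 55.
Big-endian: lowest address holds the most-significant byte.
The bytes are already most-significant first: 0x50B44E55.

0x50B44E55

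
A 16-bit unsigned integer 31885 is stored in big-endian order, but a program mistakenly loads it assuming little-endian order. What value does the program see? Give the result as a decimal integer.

36220

31885 in 16-bit hexadecimal is 0x7C8D.
Stored big-endian, the bytes at ascending addresses are 7C 8D.
Read back as little-endian, the first byte is least significant, giving 0x8D7C.
0x8D7C = 36220.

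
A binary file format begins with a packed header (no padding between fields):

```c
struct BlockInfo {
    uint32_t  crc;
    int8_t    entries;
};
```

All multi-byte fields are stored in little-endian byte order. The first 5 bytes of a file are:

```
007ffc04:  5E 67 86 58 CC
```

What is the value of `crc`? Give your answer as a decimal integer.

`crc` is the first field, at byte offset 0, occupying 4 bytes.
Bytes at offsets 0..3: 5E 67 86 58.
Little-endian stores the least-significant byte at the lowest address.
Reassemble most-significant byte first: 58 86 67 5E → 0x5886675E.
0x5886675E = 1485203294.

1485203294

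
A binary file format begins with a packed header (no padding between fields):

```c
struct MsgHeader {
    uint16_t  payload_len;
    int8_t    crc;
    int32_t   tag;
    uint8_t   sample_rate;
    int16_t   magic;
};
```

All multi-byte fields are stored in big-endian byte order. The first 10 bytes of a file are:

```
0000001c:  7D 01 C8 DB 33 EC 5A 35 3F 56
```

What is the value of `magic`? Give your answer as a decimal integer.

16214

`magic` follows `payload_len` (2 B), `crc` (1 B), `tag` (4 B), `sample_rate` (1 B), so it starts at offset 2 + 1 + 4 + 1 = 8 and occupies 2 bytes.
Bytes at offsets 8..9: 3F 56.
In big-endian order the high byte comes first in memory.
The bytes are already most-significant first: 0x3F56.
0x3F56 = 16214.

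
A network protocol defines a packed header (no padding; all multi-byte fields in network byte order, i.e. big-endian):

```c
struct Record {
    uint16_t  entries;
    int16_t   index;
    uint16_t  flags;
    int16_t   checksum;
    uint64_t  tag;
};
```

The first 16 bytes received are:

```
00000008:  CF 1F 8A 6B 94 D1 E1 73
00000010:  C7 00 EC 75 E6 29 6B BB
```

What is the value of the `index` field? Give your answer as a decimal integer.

-30101

`index` follows `entries` (2 bytes), so it starts at byte offset 2 and occupies 2 bytes.
Bytes at offsets 2..3: 8A 6B.
Big-endian: lowest address holds the most-significant byte.
The bytes are already most-significant first: 0x8A6B.
Top bit is set, so as a signed 16-bit value this is 0x8A6B − 2^16 = -30101.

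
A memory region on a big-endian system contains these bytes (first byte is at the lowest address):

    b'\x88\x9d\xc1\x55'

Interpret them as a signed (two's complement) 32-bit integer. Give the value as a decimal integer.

Big-endian stores the most-significant byte at the lowest address.
The bytes are already most-significant first: 0x889DC155.
Top bit is set, so as a signed 32-bit value this is 0x889DC155 − 2^32 = -2002927275.

-2002927275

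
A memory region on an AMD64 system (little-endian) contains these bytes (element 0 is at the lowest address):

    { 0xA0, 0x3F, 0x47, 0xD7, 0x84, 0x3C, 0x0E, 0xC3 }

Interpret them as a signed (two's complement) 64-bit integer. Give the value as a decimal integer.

In little-endian order the low byte comes first in memory.
Reassemble most-significant byte first: C3 0E 3C 84 D7 47 3F A0 → 0xC30E3C84D7473FA0.
Top bit is set, so as a signed 64-bit value this is 0xC30E3C84D7473FA0 − 2^64 = -4391506045394534496.

-4391506045394534496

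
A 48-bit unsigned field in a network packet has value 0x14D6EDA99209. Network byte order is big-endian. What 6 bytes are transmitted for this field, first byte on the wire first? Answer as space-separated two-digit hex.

Split into bytes (most-significant first): 14 D6 ED A9 92 09.
Big-endian: lowest address holds the most-significant byte.
So the memory order matches the most-significant-first order: 14 D6 ED A9 92 09.

14 D6 ED A9 92 09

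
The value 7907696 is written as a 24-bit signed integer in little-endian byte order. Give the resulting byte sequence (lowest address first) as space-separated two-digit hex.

70 A9 78

7907696 in hexadecimal, padded to 24 bits, is 0x78A970.
Split into bytes (most-significant first): 78 A9 70.
Little-endian: lowest address holds the least-significant byte.
So at ascending addresses the bytes are 70 A9 78.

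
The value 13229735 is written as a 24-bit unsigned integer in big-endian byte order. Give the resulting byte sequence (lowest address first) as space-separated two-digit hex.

C9 DE A7

13229735 in hexadecimal, padded to 24 bits, is 0xC9DEA7.
Split into bytes (most-significant first): C9 DE A7.
In big-endian order the high byte comes first in memory.
So the memory order matches the most-significant-first order: C9 DE A7.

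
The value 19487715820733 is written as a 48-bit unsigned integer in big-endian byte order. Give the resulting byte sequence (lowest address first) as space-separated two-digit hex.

19487715820733 in hexadecimal, padded to 48 bits, is 0x11B9566104BD.
Split into bytes (most-significant first): 11 B9 56 61 04 BD.
Big-endian stores the most-significant byte at the lowest address.
So the memory order matches the most-significant-first order: 11 B9 56 61 04 BD.

11 B9 56 61 04 BD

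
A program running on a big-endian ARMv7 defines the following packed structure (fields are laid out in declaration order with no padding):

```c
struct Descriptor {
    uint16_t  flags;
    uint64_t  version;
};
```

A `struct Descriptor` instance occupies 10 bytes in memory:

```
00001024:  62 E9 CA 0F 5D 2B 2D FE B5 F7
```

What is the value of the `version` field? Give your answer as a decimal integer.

14559958560348747255

`version` follows `flags` (2 bytes), so it starts at byte offset 2 and occupies 8 bytes.
Bytes at offsets 2..9: CA 0F 5D 2B 2D FE B5 F7.
In big-endian order the high byte comes first in memory.
The bytes are already most-significant first: 0xCA0F5D2B2DFEB5F7.
0xCA0F5D2B2DFEB5F7 = 14559958560348747255.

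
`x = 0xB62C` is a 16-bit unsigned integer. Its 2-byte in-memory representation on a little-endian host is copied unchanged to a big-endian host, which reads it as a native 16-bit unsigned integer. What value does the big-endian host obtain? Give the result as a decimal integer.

11446

Stored little-endian, the bytes at ascending addresses are 2C B6.
Read back as big-endian, the last byte is least significant, giving 0x2CB6.
0x2CB6 = 11446.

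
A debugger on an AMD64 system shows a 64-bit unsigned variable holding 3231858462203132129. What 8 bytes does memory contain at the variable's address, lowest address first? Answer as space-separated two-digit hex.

3231858462203132129 in hexadecimal, padded to 64 bits, is 0x2CD9DE25F3F538E1.
Split into bytes (most-significant first): 2C D9 DE 25 F3 F5 38 E1.
Little-endian stores the least-significant byte at the lowest address.
So at ascending addresses the bytes are E1 38 F5 F3 25 DE D9 2C.

E1 38 F5 F3 25 DE D9 2C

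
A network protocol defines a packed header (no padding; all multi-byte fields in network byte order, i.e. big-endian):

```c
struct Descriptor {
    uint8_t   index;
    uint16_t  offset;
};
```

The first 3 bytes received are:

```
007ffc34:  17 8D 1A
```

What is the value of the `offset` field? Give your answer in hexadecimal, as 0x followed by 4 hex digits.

`offset` follows `index` (1 byte), so it starts at byte offset 1 and occupies 2 bytes.
Bytes at offsets 1..2: 8D 1A.
Big-endian: lowest address holds the most-significant byte.
The bytes are already most-significant first: 0x8D1A.

0x8D1A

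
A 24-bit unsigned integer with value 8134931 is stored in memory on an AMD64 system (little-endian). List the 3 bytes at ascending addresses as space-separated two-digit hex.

8134931 in hexadecimal, padded to 24 bits, is 0x7C2113.
Split into bytes (most-significant first): 7C 21 13.
Little-endian stores the least-significant byte at the lowest address.
So at ascending addresses the bytes are 13 21 7C.

13 21 7C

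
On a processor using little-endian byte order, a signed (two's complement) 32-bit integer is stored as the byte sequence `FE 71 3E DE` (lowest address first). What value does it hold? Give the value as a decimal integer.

Little-endian stores the least-significant byte at the lowest address.
Reassemble most-significant byte first: DE 3E 71 FE → 0xDE3E71FE.
Top bit is set, so as a signed 32-bit value this is 0xDE3E71FE − 2^32 = -566332930.

-566332930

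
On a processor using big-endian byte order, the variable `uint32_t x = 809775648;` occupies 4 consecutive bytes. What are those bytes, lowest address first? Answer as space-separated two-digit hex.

30 44 32 20

809775648 in hexadecimal, padded to 32 bits, is 0x30443220.
Split into bytes (most-significant first): 30 44 32 20.
Big-endian stores the most-significant byte at the lowest address.
So the memory order matches the most-significant-first order: 30 44 32 20.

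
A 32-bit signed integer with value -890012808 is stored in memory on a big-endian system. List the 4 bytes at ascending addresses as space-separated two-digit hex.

Two's complement of -890012808 in 32 bits: 890012808 = 0x350C8488; invert → 0xCAF37B77; add 1 → 0xCAF37B78.
Split into bytes (most-significant first): CA F3 7B 78.
Big-endian stores the most-significant byte at the lowest address.
So the memory order matches the most-significant-first order: CA F3 7B 78.

CA F3 7B 78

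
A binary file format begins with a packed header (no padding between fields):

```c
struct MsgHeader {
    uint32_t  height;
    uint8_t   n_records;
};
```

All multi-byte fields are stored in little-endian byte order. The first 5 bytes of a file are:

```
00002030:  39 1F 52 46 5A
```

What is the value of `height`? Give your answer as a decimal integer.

`height` is the first field, at byte offset 0, occupying 4 bytes.
Bytes at offsets 0..3: 39 1F 52 46.
Little-endian stores the least-significant byte at the lowest address.
Reassemble most-significant byte first: 46 52 1F 39 → 0x46521F39.
0x46521F39 = 1179787065.

1179787065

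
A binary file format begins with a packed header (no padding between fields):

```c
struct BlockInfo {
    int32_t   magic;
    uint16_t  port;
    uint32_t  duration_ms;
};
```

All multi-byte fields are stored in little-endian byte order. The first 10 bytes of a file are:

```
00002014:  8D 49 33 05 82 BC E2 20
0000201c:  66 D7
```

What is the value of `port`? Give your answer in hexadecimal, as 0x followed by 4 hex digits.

0xBC82

`port` follows `magic` (4 bytes), so it starts at byte offset 4 and occupies 2 bytes.
Bytes at offsets 4..5: 82 BC.
Little-endian: lowest address holds the least-significant byte.
Reassemble most-significant byte first: BC 82 → 0xBC82.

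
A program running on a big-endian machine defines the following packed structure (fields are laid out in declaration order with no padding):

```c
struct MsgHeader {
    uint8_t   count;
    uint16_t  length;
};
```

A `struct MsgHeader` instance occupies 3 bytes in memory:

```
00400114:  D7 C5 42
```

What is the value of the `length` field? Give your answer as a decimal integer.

50498

`length` follows `count` (1 byte), so it starts at byte offset 1 and occupies 2 bytes.
Bytes at offsets 1..2: C5 42.
In big-endian order the high byte comes first in memory.
The bytes are already most-significant first: 0xC542.
0xC542 = 50498.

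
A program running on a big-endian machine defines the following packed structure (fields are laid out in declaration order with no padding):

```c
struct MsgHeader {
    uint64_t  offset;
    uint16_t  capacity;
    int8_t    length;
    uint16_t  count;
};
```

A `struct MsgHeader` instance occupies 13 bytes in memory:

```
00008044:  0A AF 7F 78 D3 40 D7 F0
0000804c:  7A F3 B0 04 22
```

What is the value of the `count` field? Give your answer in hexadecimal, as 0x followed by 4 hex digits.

`count` follows `offset` (8 B), `capacity` (2 B), `length` (1 B), so it starts at offset 8 + 2 + 1 = 11 and occupies 2 bytes.
Bytes at offsets 11..12: 04 22.
Big-endian: lowest address holds the most-significant byte.
The bytes are already most-significant first: 0x0422.

0x0422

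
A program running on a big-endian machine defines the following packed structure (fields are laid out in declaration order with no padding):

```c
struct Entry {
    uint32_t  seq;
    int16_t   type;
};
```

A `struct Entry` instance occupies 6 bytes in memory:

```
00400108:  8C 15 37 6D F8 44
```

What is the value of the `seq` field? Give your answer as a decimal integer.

`seq` is the first field, at byte offset 0, occupying 4 bytes.
Bytes at offsets 0..3: 8C 15 37 6D.
Big-endian stores the most-significant byte at the lowest address.
The bytes are already most-significant first: 0x8C15376D.
0x8C15376D = 2350200685.

2350200685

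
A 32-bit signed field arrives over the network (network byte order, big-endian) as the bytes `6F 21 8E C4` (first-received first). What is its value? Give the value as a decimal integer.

Big-endian stores the most-significant byte at the lowest address.
The bytes are already most-significant first: 0x6F218EC4.
0x6F218EC4 = 1864470212.

1864470212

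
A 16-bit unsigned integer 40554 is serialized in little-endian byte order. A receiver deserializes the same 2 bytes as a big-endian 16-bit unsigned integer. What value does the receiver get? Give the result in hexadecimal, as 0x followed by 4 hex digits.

40554 in 16-bit hexadecimal is 0x9E6A.
Stored little-endian, the bytes at ascending addresses are 6A 9E.
Read back as big-endian, the last byte is least significant, giving 0x6A9E.

0x6A9E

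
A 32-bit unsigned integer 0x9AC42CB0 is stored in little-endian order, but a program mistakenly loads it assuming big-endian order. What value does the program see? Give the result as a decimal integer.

Stored little-endian, the bytes at ascending addresses are B0 2C C4 9A.
Read back as big-endian, the last byte is least significant, giving 0xB02CC49A.
0xB02CC49A = 2955723930.

2955723930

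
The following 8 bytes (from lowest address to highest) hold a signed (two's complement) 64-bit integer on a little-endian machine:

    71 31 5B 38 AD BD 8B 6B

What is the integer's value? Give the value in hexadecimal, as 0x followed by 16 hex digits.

0x6B8BBDAD385B3171

Little-endian stores the least-significant byte at the lowest address.
Reassemble most-significant byte first: 6B 8B BD AD 38 5B 31 71 → 0x6B8BBDAD385B3171.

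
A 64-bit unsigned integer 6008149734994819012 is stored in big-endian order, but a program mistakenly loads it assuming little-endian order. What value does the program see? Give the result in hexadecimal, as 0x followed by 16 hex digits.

0xC437B9F7593C6153

6008149734994819012 in 64-bit hexadecimal is 0x53613C59F7B937C4.
Stored big-endian, the bytes at ascending addresses are 53 61 3C 59 F7 B9 37 C4.
Read back as little-endian, the first byte is least significant, giving 0xC437B9F7593C6153.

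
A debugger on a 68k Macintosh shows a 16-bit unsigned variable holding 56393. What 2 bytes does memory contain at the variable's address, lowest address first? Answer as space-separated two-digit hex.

DC 49

56393 in hexadecimal, padded to 16 bits, is 0xDC49.
Split into bytes (most-significant first): DC 49.
In big-endian order the high byte comes first in memory.
So the memory order matches the most-significant-first order: DC 49.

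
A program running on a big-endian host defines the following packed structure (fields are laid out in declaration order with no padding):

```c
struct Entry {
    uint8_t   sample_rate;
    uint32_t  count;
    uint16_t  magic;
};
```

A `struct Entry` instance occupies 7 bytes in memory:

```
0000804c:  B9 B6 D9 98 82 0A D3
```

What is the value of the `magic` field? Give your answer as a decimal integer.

2771

`magic` follows `sample_rate` (1 B), `count` (4 B), so it starts at offset 1 + 4 = 5 and occupies 2 bytes.
Bytes at offsets 5..6: 0A D3.
Big-endian: lowest address holds the most-significant byte.
The bytes are already most-significant first: 0x0AD3.
0x0AD3 = 2771.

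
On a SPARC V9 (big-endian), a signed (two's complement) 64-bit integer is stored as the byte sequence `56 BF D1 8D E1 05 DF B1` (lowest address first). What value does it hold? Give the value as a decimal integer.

6250945215109390257

In big-endian order the high byte comes first in memory.
The bytes are already most-significant first: 0x56BFD18DE105DFB1.
0x56BFD18DE105DFB1 = 6250945215109390257.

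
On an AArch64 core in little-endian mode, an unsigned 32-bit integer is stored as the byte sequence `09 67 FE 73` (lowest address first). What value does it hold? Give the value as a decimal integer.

1946052361

Little-endian stores the least-significant byte at the lowest address.
Reassemble most-significant byte first: 73 FE 67 09 → 0x73FE6709.
0x73FE6709 = 1946052361.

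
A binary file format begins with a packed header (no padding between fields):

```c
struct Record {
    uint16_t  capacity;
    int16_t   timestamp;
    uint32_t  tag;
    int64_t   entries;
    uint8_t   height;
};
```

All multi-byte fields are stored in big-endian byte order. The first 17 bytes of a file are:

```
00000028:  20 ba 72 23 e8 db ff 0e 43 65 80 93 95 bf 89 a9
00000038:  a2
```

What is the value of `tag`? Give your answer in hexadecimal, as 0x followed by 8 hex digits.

0xE8DBFF0E

`tag` follows `capacity` (2 B), `timestamp` (2 B), so it starts at offset 2 + 2 = 4 and occupies 4 bytes.
Bytes at offsets 4..7: E8 DB FF 0E.
In big-endian order the high byte comes first in memory.
The bytes are already most-significant first: 0xE8DBFF0E.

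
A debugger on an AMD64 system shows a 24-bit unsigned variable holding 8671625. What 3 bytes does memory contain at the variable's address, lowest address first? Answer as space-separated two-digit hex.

89 51 84

8671625 in hexadecimal, padded to 24 bits, is 0x845189.
Split into bytes (most-significant first): 84 51 89.
Little-endian stores the least-significant byte at the lowest address.
So at ascending addresses the bytes are 89 51 84.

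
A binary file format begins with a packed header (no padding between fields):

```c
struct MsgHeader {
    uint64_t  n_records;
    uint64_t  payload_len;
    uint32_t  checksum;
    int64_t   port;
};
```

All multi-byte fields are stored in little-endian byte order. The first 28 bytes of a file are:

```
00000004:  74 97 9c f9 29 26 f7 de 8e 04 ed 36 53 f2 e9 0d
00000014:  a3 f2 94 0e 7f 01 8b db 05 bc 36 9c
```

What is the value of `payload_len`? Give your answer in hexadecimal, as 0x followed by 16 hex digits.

`payload_len` follows `n_records` (8 bytes), so it starts at byte offset 8 and occupies 8 bytes.
Bytes at offsets 8..15: 8E 04 ED 36 53 F2 E9 0D.
In little-endian order the low byte comes first in memory.
Reassemble most-significant byte first: 0D E9 F2 53 36 ED 04 8E → 0x0DE9F25336ED048E.

0x0DE9F25336ED048E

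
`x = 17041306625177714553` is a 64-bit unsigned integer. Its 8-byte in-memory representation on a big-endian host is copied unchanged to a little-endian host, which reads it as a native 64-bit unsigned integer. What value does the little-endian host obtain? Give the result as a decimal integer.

17041306625177714553 in 64-bit hexadecimal is 0xEC7EE2163E3A7F79.
Stored big-endian, the bytes at ascending addresses are EC 7E E2 16 3E 3A 7F 79.
Read back as little-endian, the first byte is least significant, giving 0x797F3A3E16E27EEC.
0x797F3A3E16E27EEC = 8754780238977859308.

8754780238977859308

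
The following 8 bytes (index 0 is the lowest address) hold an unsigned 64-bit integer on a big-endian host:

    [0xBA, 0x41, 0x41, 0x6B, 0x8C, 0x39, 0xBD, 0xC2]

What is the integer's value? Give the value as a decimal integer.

Big-endian: lowest address holds the most-significant byte.
The bytes are already most-significant first: 0xBA41416B8C39BDC2.
0xBA41416B8C39BDC2 = 13421080294710689218.

13421080294710689218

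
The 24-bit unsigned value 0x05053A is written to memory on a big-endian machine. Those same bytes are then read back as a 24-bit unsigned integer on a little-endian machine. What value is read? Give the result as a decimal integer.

Stored big-endian, the bytes at ascending addresses are 05 05 3A.
Read back as little-endian, the first byte is least significant, giving 0x3A0505.
0x3A0505 = 3802373.

3802373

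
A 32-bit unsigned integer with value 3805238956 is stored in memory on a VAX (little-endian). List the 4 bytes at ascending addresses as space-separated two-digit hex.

AC 56 CF E2

3805238956 in hexadecimal, padded to 32 bits, is 0xE2CF56AC.
Split into bytes (most-significant first): E2 CF 56 AC.
Little-endian: lowest address holds the least-significant byte.
So at ascending addresses the bytes are AC 56 CF E2.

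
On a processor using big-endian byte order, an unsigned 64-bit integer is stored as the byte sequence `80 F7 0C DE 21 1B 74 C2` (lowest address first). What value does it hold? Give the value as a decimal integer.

9292910504280028354

In big-endian order the high byte comes first in memory.
The bytes are already most-significant first: 0x80F70CDE211B74C2.
0x80F70CDE211B74C2 = 9292910504280028354.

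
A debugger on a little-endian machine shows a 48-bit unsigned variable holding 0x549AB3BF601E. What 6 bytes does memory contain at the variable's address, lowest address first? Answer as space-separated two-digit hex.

Split into bytes (most-significant first): 54 9A B3 BF 60 1E.
Little-endian stores the least-significant byte at the lowest address.
So at ascending addresses the bytes are 1E 60 BF B3 9A 54.

1E 60 BF B3 9A 54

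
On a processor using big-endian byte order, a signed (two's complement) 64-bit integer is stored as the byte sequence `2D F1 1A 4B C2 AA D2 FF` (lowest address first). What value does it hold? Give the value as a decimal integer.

3310456113784869631

Big-endian: lowest address holds the most-significant byte.
The bytes are already most-significant first: 0x2DF11A4BC2AAD2FF.
0x2DF11A4BC2AAD2FF = 3310456113784869631.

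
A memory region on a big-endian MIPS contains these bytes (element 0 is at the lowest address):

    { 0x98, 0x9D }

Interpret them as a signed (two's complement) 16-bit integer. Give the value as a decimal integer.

-26467

In big-endian order the high byte comes first in memory.
The bytes are already most-significant first: 0x989D.
Top bit is set, so as a signed 16-bit value this is 0x989D − 2^16 = -26467.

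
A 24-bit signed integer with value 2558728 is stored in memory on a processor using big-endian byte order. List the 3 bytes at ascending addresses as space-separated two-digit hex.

27 0B 08

2558728 in hexadecimal, padded to 24 bits, is 0x270B08.
Split into bytes (most-significant first): 27 0B 08.
Big-endian: lowest address holds the most-significant byte.
So the memory order matches the most-significant-first order: 27 0B 08.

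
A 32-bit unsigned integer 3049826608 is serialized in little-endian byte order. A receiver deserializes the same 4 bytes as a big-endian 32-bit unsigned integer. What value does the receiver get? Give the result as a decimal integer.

3049826608 in 32-bit hexadecimal is 0xB5C8A930.
Stored little-endian, the bytes at ascending addresses are 30 A9 C8 B5.
Read back as big-endian, the last byte is least significant, giving 0x30A9C8B5.
0x30A9C8B5 = 816433333.

816433333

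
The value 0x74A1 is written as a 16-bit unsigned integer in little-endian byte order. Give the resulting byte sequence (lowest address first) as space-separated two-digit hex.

A1 74

Split into bytes (most-significant first): 74 A1.
Little-endian stores the least-significant byte at the lowest address.
So at ascending addresses the bytes are A1 74.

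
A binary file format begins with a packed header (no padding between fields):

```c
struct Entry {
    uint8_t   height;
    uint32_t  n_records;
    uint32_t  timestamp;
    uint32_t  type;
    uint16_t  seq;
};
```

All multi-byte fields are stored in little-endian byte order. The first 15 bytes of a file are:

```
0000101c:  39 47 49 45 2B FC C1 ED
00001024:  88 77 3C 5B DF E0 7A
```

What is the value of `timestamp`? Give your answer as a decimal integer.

2297283068

`timestamp` follows `height` (1 B), `n_records` (4 B), so it starts at offset 1 + 4 = 5 and occupies 4 bytes.
Bytes at offsets 5..8: FC C1 ED 88.
Little-endian stores the least-significant byte at the lowest address.
Reassemble most-significant byte first: 88 ED C1 FC → 0x88EDC1FC.
0x88EDC1FC = 2297283068.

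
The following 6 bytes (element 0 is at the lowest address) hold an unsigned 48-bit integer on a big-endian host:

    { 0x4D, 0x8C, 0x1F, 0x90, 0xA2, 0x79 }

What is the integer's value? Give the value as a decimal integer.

In big-endian order the high byte comes first in memory.
The bytes are already most-significant first: 0x4D8C1F90A279.
0x4D8C1F90A279 = 85264220332665.

85264220332665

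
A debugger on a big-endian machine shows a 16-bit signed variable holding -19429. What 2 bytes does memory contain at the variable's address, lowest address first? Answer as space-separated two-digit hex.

B4 1B

Two's complement of -19429 in 16 bits: 19429 = 0x4BE5; invert → 0xB41A; add 1 → 0xB41B.
Split into bytes (most-significant first): B4 1B.
Big-endian stores the most-significant byte at the lowest address.
So the memory order matches the most-significant-first order: B4 1B.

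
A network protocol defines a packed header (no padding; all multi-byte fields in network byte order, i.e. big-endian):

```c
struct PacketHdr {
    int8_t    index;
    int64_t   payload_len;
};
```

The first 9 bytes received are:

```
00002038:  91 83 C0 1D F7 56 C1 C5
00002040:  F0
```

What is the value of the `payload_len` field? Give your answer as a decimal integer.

`payload_len` follows `index` (1 byte), so it starts at byte offset 1 and occupies 8 bytes.
Bytes at offsets 1..8: 83 C0 1D F7 56 C1 C5 F0.
In big-endian order the high byte comes first in memory.
The bytes are already most-significant first: 0x83C01DF756C1C5F0.
Top bit is set, so as a signed 64-bit value this is 0x83C01DF756C1C5F0 − 2^64 = -8953123111062878736.

-8953123111062878736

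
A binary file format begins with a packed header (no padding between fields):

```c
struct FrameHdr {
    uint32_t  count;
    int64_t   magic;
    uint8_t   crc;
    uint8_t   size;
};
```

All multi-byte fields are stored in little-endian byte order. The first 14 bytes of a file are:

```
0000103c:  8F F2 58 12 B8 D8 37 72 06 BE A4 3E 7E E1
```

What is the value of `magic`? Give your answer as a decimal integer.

4513941661427423416

`magic` follows `count` (4 bytes), so it starts at byte offset 4 and occupies 8 bytes.
Bytes at offsets 4..11: B8 D8 37 72 06 BE A4 3E.
In little-endian order the low byte comes first in memory.
Reassemble most-significant byte first: 3E A4 BE 06 72 37 D8 B8 → 0x3EA4BE067237D8B8.
0x3EA4BE067237D8B8 = 4513941661427423416.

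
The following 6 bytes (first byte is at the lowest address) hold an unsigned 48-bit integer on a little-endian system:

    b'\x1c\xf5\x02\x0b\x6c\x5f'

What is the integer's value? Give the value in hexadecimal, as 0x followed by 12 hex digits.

In little-endian order the low byte comes first in memory.
Reassemble most-significant byte first: 5F 6C 0B 02 F5 1C → 0x5F6C0B02F51C.

0x5F6C0B02F51C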